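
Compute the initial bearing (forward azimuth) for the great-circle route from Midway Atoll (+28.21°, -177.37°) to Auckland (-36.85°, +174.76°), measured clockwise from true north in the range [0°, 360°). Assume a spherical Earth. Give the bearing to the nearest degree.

Δλ = 174.76 − -177.37 = 352.13°; wrapped into (−180°, 180°]: -7.87°.
θ = atan2( sin Δλ · cos φ₂ , cos φ₁ · sin φ₂ − sin φ₁ · cos φ₂ · cos Δλ )
  = atan2(-0.10957, -0.90319) = -173.083° → normalised to [0°, 360°): 186.917°.

187°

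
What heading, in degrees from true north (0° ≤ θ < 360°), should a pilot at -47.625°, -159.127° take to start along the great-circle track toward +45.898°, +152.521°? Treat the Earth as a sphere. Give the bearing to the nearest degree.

Δλ = 152.521 − -159.127 = 311.648°; wrapped into (−180°, 180°]: -48.352°.
θ = atan2( sin Δλ · cos φ₂ , cos φ₁ · sin φ₂ − sin φ₁ · cos φ₂ · cos Δλ )
  = atan2(-0.52003, 0.82565) = -32.205° → normalised to [0°, 360°): 327.795°.

328°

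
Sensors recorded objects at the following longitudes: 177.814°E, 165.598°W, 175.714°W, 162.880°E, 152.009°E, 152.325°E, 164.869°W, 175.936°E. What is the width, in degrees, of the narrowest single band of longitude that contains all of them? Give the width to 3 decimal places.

43.122°

Sort the longitudes: -175.714°, -165.598°, -164.869°, +152.009°, +152.325°, +162.880°, +175.936°, +177.814°.
Eastward gaps between consecutive values (wrapping around): 10.116°, 0.729°, 316.878°, 0.316°, 10.555°, 13.056°, 1.878°, 6.472°.
Largest gap = 316.878° ⇒ minimal covering band is its complement: 360° − 316.878° = 43.122°.
Band runs from +152.009° eastward to -164.869°, crossing the antimeridian.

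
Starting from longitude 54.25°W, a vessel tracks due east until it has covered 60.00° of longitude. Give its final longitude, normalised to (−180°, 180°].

Start at -54.25°; shift +60.00° → +5.75°.
+5.75° already lies in (−180°, 180°].

5.75°E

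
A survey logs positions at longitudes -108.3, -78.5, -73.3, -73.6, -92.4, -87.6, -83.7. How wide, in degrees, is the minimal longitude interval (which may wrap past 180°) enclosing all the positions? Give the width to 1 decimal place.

Sort the longitudes: -108.3°, -92.4°, -87.6°, -83.7°, -78.5°, -73.6°, -73.3°.
Eastward gaps between consecutive values (wrapping around): 15.9°, 4.8°, 3.9°, 5.2°, 4.9°, 0.3°, 325.0°.
Largest gap = 325.0° ⇒ minimal covering band is its complement: 360° − 325.0° = 35.0°.
Band runs from -108.3° eastward to -73.3°.

35.0°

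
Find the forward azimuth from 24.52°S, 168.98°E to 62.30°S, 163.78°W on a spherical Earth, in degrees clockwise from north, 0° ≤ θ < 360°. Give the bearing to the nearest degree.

161°

Δλ = -163.78 − 168.98 = -332.76°; wrapped into (−180°, 180°]: 27.24°.
θ = atan2( sin Δλ · cos φ₂ , cos φ₁ · sin φ₂ − sin φ₁ · cos φ₂ · cos Δλ )
  = atan2(0.21277, -0.63403) = 161.449° → normalised to [0°, 360°): 161.449°.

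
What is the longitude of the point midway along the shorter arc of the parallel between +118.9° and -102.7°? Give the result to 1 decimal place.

-171.9°

Signed shortest Δλ from +118.9° to -102.7° is +138.4°.
Midpoint longitude = +118.9° + (+138.4°)/2 = +118.9° + 69.2° = +188.1°.
Normalise into (−180°, 180°]: -171.9°.
(The naïve average (+118.9 + -102.7)/2 = 8.1° is on the wrong side of the globe.)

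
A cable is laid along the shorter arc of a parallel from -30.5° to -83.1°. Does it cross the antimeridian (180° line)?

No

Signed shortest Δλ = ((-83.1 − -30.5 + 180) mod 360) − 180 = -52.6°.
Going west by 52.6° from -30.5° reaches -83.1° without touching 180°.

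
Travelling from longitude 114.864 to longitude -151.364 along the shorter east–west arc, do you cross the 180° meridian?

Naïve |-151.364 − 114.864| = 266.228° > 180°, so the shorter arc goes the other way round — across 180°.
Signed shortest Δλ = ((-151.364 − 114.864 + 180) mod 360) − 180 = 93.772°.
Going east by 93.772° from +114.864° passes through 180° before reaching -151.364°.

Yes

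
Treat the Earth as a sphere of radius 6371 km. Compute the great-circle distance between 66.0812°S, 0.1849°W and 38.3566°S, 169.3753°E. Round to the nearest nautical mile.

Δλ = 169.3753 − -0.1849 = 169.5602°.
Δφ = -38.3566 − -66.0812 = 27.7246°.
a = sin²(Δφ/2) + cos φ₁ · cos φ₂ · sin²(Δλ/2) = 0.372704.
c = 2·atan2(√a, √(1−a)) = 1.31337 rad → d = 6371·c ≈ 8367.48 km ≈ 4518.08 nmi.

4518 nmi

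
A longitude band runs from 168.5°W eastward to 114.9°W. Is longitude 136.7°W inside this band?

Band width going east from -168.5° to -114.9°: ((-114.9 − -168.5) mod 360) = 53.6°.
Offset of -136.7° east of the west edge: ((-136.7 − -168.5) mod 360) = 31.8°.
31.8° ≤ 53.6° ⇒ inside.

Yes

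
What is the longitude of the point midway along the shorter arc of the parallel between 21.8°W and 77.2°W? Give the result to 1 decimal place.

Signed shortest Δλ from -21.8° to -77.2° is -55.4°.
Midpoint longitude = -21.8° + (-55.4°)/2 = -21.8° − 27.7° = -49.5°.

49.5°W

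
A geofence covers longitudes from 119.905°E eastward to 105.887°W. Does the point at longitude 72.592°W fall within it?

Band width going east from +119.905° to -105.887°: ((-105.887 − 119.905) mod 360) = 134.208°.
Offset of -72.592° east of the west edge: ((-72.592 − 119.905) mod 360) = 167.503°.
167.503° > 134.208° ⇒ outside.

No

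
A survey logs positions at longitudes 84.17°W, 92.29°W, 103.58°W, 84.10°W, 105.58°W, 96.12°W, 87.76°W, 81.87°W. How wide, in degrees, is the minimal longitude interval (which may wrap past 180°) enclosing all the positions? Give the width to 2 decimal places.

Sort the longitudes: -105.58°, -103.58°, -96.12°, -92.29°, -87.76°, -84.17°, -84.10°, -81.87°.
Eastward gaps between consecutive values (wrapping around): 2.00°, 7.46°, 3.83°, 4.53°, 3.59°, 0.07°, 2.23°, 336.29°.
Largest gap = 336.29° ⇒ minimal covering band is its complement: 360° − 336.29° = 23.71°.
Band runs from -105.58° eastward to -81.87°.

23.71°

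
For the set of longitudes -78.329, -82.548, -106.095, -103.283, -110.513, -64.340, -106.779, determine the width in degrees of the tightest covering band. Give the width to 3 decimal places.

46.173°

Sort the longitudes: -110.513°, -106.779°, -106.095°, -103.283°, -82.548°, -78.329°, -64.340°.
Eastward gaps between consecutive values (wrapping around): 3.734°, 0.684°, 2.812°, 20.735°, 4.219°, 13.989°, 313.827°.
Largest gap = 313.827° ⇒ minimal covering band is its complement: 360° − 313.827° = 46.173°.
Band runs from -110.513° eastward to -64.340°.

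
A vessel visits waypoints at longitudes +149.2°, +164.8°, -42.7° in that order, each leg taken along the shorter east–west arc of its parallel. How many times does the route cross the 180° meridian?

1

Leg 1: +149.2° → +164.8°, shortest Δλ = 15.6° (east) — does not cross 180°.
Leg 2: +164.8° → -42.7°, shortest Δλ = 152.5° (east) — crosses 180°.
Total crossings: 1.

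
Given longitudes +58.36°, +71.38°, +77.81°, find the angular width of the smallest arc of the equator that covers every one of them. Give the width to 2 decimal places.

Sort the longitudes: +58.36°, +71.38°, +77.81°.
Eastward gaps between consecutive values (wrapping around): 13.02°, 6.43°, 340.55°.
Largest gap = 340.55° ⇒ minimal covering band is its complement: 360° − 340.55° = 19.45°.
Band runs from +58.36° eastward to +77.81°.

19.45°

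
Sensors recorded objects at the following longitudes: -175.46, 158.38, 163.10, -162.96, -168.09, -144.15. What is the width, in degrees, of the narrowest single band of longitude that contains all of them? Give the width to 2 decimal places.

Sort the longitudes: -175.46°, -168.09°, -162.96°, -144.15°, +158.38°, +163.10°.
Eastward gaps between consecutive values (wrapping around): 7.37°, 5.13°, 18.81°, 302.53°, 4.72°, 21.44°.
Largest gap = 302.53° ⇒ minimal covering band is its complement: 360° − 302.53° = 57.47°.
Band runs from +158.38° eastward to -144.15°, crossing the antimeridian.

57.47°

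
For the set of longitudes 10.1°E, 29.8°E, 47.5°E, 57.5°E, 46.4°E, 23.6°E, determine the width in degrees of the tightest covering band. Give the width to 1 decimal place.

Sort the longitudes: +10.1°, +23.6°, +29.8°, +46.4°, +47.5°, +57.5°.
Eastward gaps between consecutive values (wrapping around): 13.5°, 6.2°, 16.6°, 1.1°, 10.0°, 312.6°.
Largest gap = 312.6° ⇒ minimal covering band is its complement: 360° − 312.6° = 47.4°.
Band runs from +10.1° eastward to +57.5°.

47.4°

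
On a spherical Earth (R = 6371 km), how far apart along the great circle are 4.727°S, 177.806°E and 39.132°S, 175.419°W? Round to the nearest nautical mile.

Δλ = -175.419 − 177.806 = -353.225°; wrapped into (−180°, 180°]: 6.775°.
Δφ = -39.132 − -4.727 = -34.405°.
a = sin²(Δφ/2) + cos φ₁ · cos φ₂ · sin²(Δλ/2) = 0.090167.
c = 2·atan2(√a, √(1−a)) = 0.60997 rad → d = 6371·c ≈ 3886.11 km ≈ 2098.33 nmi.

2098 nmi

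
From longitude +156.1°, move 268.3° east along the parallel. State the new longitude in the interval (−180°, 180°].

+64.4°

Start at +156.1°; shift +268.3° → +424.4°.
+424.4° lies outside (−180°, 180°]; subtract 360° → +64.4°.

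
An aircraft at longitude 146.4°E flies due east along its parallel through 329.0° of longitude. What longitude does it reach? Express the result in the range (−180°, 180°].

Start at +146.4°; shift +329.0° → +475.4°.
+475.4° lies outside (−180°, 180°]; subtract 360° → +115.4°.

115.4°E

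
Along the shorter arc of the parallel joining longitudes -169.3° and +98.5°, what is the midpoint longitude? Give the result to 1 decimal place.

+144.6°

Signed shortest Δλ from -169.3° to +98.5° is -92.2°.
Midpoint longitude = -169.3° + (-92.2°)/2 = -169.3° − 46.1° = -215.4°.
Normalise into (−180°, 180°]: +144.6°.
(The naïve average (-169.3 + +98.5)/2 = -35.4° is on the wrong side of the globe.)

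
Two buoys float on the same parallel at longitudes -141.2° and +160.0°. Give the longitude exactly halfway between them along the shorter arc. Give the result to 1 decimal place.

Signed shortest Δλ from -141.2° to +160.0° is -58.8°.
Midpoint longitude = -141.2° + (-58.8°)/2 = -141.2° − 29.4° = -170.6°.
(The naïve average (-141.2 + +160.0)/2 = 9.4° is on the wrong side of the globe.)

-170.6°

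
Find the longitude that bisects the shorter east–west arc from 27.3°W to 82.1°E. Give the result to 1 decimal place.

27.4°E

Signed shortest Δλ from -27.3° to +82.1° is +109.4°.
Midpoint longitude = -27.3° + (+109.4°)/2 = -27.3° + 54.7° = +27.4°.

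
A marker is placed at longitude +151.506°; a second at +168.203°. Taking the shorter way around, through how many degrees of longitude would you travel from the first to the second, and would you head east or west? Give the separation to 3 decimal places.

16.697° east

Raw difference: 168.203 − 151.506 = 16.697°.
Normalise into (−180°, 180°]: 16.697° stays 16.697°.
Positive ⇒ the second point lies to the east; separation 16.697°.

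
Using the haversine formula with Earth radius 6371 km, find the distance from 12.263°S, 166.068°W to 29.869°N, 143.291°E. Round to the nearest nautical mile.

Δλ = 143.291 − -166.068 = 309.359°; wrapped into (−180°, 180°]: -50.641°.
Δφ = 29.869 − -12.263 = 42.132°.
a = sin²(Δφ/2) + cos φ₁ · cos φ₂ · sin²(Δλ/2) = 0.284195.
c = 2·atan2(√a, √(1−a)) = 1.12452 rad → d = 6371·c ≈ 7164.31 km ≈ 3868.42 nmi.

3868 nmi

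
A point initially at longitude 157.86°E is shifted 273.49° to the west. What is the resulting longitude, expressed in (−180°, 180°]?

115.63°W

Start at +157.86°; shift −273.49° → -115.63°.
-115.63° already lies in (−180°, 180°].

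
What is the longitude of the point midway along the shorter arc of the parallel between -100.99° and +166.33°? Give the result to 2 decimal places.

-147.33°

Signed shortest Δλ from -100.99° to +166.33° is -92.68°.
Midpoint longitude = -100.99° + (-92.68°)/2 = -100.99° − 46.34° = -147.33°.
(The naïve average (-100.99 + +166.33)/2 = 32.67° is on the wrong side of the globe.)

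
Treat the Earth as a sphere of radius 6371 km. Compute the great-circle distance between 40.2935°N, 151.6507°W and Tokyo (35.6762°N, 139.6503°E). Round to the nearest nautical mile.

Δλ = 139.6503 − -151.6507 = 291.3010°; wrapped into (−180°, 180°]: -68.6990°.
Δφ = 35.6762 − 40.2935 = -4.6173°.
a = sin²(Δφ/2) + cos φ₁ · cos φ₂ · sin²(Δλ/2) = 0.198881.
c = 2·atan2(√a, √(1−a)) = 0.92449 rad → d = 6371·c ≈ 5889.95 km ≈ 3180.32 nmi.

3180 nmi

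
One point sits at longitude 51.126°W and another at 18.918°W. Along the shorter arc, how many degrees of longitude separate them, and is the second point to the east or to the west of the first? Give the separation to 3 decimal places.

32.208° east

Raw difference: -18.918 − -51.126 = 32.208°.
Normalise into (−180°, 180°]: 32.208° stays 32.208°.
Positive ⇒ the second point lies to the east; separation 32.208°.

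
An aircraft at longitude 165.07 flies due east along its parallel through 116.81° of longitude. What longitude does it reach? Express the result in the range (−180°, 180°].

Start at +165.07°; shift +116.81° → +281.88°.
+281.88° lies outside (−180°, 180°]; subtract 360° → -78.12°.

-78.12°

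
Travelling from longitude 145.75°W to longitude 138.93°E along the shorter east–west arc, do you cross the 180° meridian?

Yes

Naïve |138.93 − -145.75| = 284.68° > 180°, so the shorter arc goes the other way round — across 180°.
Signed shortest Δλ = ((138.93 − -145.75 + 180) mod 360) − 180 = -75.32°.
Going west by 75.32° from -145.75° passes through 180° before reaching +138.93°.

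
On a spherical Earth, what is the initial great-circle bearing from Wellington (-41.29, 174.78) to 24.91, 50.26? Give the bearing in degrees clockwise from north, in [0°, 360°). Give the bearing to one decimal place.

Δλ = 50.26 − 174.78 = -124.52°.
θ = atan2( sin Δλ · cos φ₂ , cos φ₁ · sin φ₂ − sin φ₁ · cos φ₂ · cos Δλ )
  = atan2(-0.74728, -0.02268) = -91.738° → normalised to [0°, 360°): 268.262°.

268.3°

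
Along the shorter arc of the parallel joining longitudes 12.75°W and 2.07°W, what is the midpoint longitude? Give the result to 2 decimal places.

Signed shortest Δλ from -12.75° to -2.07° is +10.68°.
Midpoint longitude = -12.75° + (+10.68°)/2 = -12.75° + 5.34° = -7.41°.

7.41°W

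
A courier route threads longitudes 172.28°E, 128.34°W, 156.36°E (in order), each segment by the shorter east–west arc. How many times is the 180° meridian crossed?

Leg 1: +172.28° → -128.34°, shortest Δλ = 59.38° (east) — crosses 180°.
Leg 2: -128.34° → +156.36°, shortest Δλ = -75.3° (west) — crosses 180°.
Total crossings: 2.

2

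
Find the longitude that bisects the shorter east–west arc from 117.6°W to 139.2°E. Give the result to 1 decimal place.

169.2°W

Signed shortest Δλ from -117.6° to +139.2° is -103.2°.
Midpoint longitude = -117.6° + (-103.2°)/2 = -117.6° − 51.6° = -169.2°.
(The naïve average (-117.6 + +139.2)/2 = 10.8° is on the wrong side of the globe.)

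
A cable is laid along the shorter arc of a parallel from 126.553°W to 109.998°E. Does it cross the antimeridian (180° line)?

Yes

Naïve |109.998 − -126.553| = 236.551° > 180°, so the shorter arc goes the other way round — across 180°.
Signed shortest Δλ = ((109.998 − -126.553 + 180) mod 360) − 180 = -123.449°.
Going west by 123.449° from -126.553° passes through 180° before reaching +109.998°.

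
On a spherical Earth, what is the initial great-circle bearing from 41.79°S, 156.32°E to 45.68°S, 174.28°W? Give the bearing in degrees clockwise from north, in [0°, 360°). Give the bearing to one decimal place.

110.4°

Δλ = -174.28 − 156.32 = -330.60°; wrapped into (−180°, 180°]: 29.40°.
θ = atan2( sin Δλ · cos φ₂ , cos φ₁ · sin φ₂ − sin φ₁ · cos φ₂ · cos Δλ )
  = atan2(0.34298, -0.12780) = 110.437° → normalised to [0°, 360°): 110.437°.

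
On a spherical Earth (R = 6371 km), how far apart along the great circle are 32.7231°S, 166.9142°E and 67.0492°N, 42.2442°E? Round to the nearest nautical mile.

7997 nmi

Δλ = 42.2442 − 166.9142 = -124.6700°.
Δφ = 67.0492 − -32.7231 = 99.7723°.
a = sin²(Δφ/2) + cos φ₁ · cos φ₂ · sin²(Δλ/2) = 0.842200.
c = 2·atan2(√a, √(1−a)) = 2.32458 rad → d = 6371·c ≈ 14809.88 km ≈ 7996.70 nmi.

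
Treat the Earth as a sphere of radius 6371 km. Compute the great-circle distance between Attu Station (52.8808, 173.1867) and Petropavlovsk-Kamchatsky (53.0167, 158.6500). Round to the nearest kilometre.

Δλ = 158.6500 − 173.1867 = -14.5367°.
Δφ = 53.0167 − 52.8808 = 0.1359°.
a = sin²(Δφ/2) + cos φ₁ · cos φ₂ · sin²(Δλ/2) = 0.005812.
c = 2·atan2(√a, √(1−a)) = 0.15263 rad → d = 6371·c ≈ 972.38 km.

972 km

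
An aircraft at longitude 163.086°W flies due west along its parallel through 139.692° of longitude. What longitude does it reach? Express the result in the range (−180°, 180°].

57.222°E

Start at -163.086°; shift −139.692° → -302.778°.
-302.778° lies outside (−180°, 180°]; add 360° → +57.222°.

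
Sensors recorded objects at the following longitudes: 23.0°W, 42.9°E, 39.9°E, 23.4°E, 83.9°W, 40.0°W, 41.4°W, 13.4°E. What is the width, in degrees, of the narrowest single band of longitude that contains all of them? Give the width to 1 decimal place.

Sort the longitudes: -83.9°, -41.4°, -40.0°, -23.0°, +13.4°, +23.4°, +39.9°, +42.9°.
Eastward gaps between consecutive values (wrapping around): 42.5°, 1.4°, 17.0°, 36.4°, 10.0°, 16.5°, 3.0°, 233.2°.
Largest gap = 233.2° ⇒ minimal covering band is its complement: 360° − 233.2° = 126.8°.
Band runs from -83.9° eastward to +42.9°.

126.8°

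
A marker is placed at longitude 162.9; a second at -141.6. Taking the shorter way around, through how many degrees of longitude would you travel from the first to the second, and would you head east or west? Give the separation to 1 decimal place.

55.5° east

Raw difference: -141.6 − 162.9 = -304.5°.
Normalise into (−180°, 180°]: -304.5° + 360° = 55.5°.
Positive ⇒ the second point lies to the east; separation 55.5°.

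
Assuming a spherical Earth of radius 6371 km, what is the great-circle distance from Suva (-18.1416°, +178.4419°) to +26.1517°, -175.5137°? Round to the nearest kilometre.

4968 km

Δλ = -175.5137 − 178.4419 = -353.9556°; wrapped into (−180°, 180°]: 6.0444°.
Δφ = 26.1517 − -18.1416 = 44.2933°.
a = sin²(Δφ/2) + cos φ₁ · cos φ₂ · sin²(Δλ/2) = 0.144484.
c = 2·atan2(√a, √(1−a)) = 0.77983 rad → d = 6371·c ≈ 4968.31 km.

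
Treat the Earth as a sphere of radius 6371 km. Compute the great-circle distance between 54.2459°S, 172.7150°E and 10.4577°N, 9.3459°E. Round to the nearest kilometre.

14929 km

Δλ = 9.3459 − 172.7150 = -163.3691°.
Δφ = 10.4577 − -54.2459 = 64.7036°.
a = sin²(Δφ/2) + cos φ₁ · cos φ₂ · sin²(Δλ/2) = 0.848933.
c = 2·atan2(√a, √(1−a)) = 2.34321 rad → d = 6371·c ≈ 14928.59 km.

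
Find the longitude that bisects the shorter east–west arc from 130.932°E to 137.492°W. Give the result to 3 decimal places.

176.720°E

Signed shortest Δλ from +130.932° to -137.492° is +91.576°.
Midpoint longitude = +130.932° + (+91.576°)/2 = +130.932° + 45.788° = +176.720°.
(The naïve average (+130.932 + -137.492)/2 = -3.28° is on the wrong side of the globe.)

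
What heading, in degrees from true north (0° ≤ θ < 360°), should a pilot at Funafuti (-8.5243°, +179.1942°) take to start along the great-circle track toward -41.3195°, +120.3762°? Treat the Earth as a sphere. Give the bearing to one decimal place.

Δλ = 120.3762 − 179.1942 = -58.8180°.
θ = atan2( sin Δλ · cos φ₂ , cos φ₁ · sin φ₂ − sin φ₁ · cos φ₂ · cos Δλ )
  = atan2(-0.64253, -0.59532) = -132.816° → normalised to [0°, 360°): 227.184°.

227.2°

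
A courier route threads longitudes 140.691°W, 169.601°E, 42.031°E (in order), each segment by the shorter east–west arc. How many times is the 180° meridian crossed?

1

Leg 1: -140.691° → +169.601°, shortest Δλ = -49.708° (west) — crosses 180°.
Leg 2: +169.601° → +42.031°, shortest Δλ = -127.57° (west) — does not cross 180°.
Total crossings: 1.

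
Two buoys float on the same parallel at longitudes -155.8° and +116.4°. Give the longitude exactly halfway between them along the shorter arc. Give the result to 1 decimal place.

Signed shortest Δλ from -155.8° to +116.4° is -87.8°.
Midpoint longitude = -155.8° + (-87.8°)/2 = -155.8° − 43.9° = -199.7°.
Normalise into (−180°, 180°]: +160.3°.
(The naïve average (-155.8 + +116.4)/2 = -19.7° is on the wrong side of the globe.)

+160.3°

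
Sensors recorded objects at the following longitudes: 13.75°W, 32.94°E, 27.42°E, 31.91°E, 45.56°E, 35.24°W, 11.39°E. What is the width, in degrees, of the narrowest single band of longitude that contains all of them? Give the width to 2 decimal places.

80.80°

Sort the longitudes: -35.24°, -13.75°, +11.39°, +27.42°, +31.91°, +32.94°, +45.56°.
Eastward gaps between consecutive values (wrapping around): 21.49°, 25.14°, 16.03°, 4.49°, 1.03°, 12.62°, 279.20°.
Largest gap = 279.20° ⇒ minimal covering band is its complement: 360° − 279.20° = 80.80°.
Band runs from -35.24° eastward to +45.56°.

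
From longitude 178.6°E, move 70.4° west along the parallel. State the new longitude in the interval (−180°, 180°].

Start at +178.6°; shift −70.4° → +108.2°.
+108.2° already lies in (−180°, 180°].

108.2°E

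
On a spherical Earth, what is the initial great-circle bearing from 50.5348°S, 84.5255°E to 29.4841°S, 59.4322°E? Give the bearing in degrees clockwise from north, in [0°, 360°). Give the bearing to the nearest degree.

309°

Δλ = 59.4322 − 84.5255 = -25.0933°.
θ = atan2( sin Δλ · cos φ₂ , cos φ₁ · sin φ₂ − sin φ₁ · cos φ₂ · cos Δλ )
  = atan2(-0.36917, 0.29577) = -51.299° → normalised to [0°, 360°): 308.701°.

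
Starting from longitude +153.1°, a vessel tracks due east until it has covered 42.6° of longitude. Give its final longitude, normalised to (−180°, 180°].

Start at +153.1°; shift +42.6° → +195.7°.
+195.7° lies outside (−180°, 180°]; subtract 360° → -164.3°.

-164.3°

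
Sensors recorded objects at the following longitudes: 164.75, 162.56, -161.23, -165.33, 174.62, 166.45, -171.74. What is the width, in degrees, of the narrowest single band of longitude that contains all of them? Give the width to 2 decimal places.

36.21°

Sort the longitudes: -171.74°, -165.33°, -161.23°, +162.56°, +164.75°, +166.45°, +174.62°.
Eastward gaps between consecutive values (wrapping around): 6.41°, 4.10°, 323.79°, 2.19°, 1.70°, 8.17°, 13.64°.
Largest gap = 323.79° ⇒ minimal covering band is its complement: 360° − 323.79° = 36.21°.
Band runs from +162.56° eastward to -161.23°, crossing the antimeridian.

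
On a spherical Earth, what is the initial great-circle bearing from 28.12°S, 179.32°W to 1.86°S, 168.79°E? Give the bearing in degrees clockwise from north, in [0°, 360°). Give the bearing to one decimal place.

334.5°

Δλ = 168.79 − -179.32 = 348.11°; wrapped into (−180°, 180°]: -11.89°.
θ = atan2( sin Δλ · cos φ₂ , cos φ₁ · sin φ₂ − sin φ₁ · cos φ₂ · cos Δλ )
  = atan2(-0.20592, 0.43234) = -25.469° → normalised to [0°, 360°): 334.531°.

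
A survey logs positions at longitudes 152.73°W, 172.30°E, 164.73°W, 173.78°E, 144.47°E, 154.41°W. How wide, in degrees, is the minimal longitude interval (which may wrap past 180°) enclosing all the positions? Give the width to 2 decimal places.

62.80°

Sort the longitudes: -164.73°, -154.41°, -152.73°, +144.47°, +172.30°, +173.78°.
Eastward gaps between consecutive values (wrapping around): 10.32°, 1.68°, 297.20°, 27.83°, 1.48°, 21.49°.
Largest gap = 297.20° ⇒ minimal covering band is its complement: 360° − 297.20° = 62.80°.
Band runs from +144.47° eastward to -152.73°, crossing the antimeridian.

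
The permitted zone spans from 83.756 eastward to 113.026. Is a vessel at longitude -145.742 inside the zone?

Band width going east from +83.756° to +113.026°: ((113.026 − 83.756) mod 360) = 29.270°.
Offset of -145.742° east of the west edge: ((-145.742 − 83.756) mod 360) = 130.502°.
130.502° > 29.270° ⇒ outside.

No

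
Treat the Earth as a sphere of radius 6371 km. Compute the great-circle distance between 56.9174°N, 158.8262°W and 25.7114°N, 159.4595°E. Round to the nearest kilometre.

4788 km

Δλ = 159.4595 − -158.8262 = 318.2857°; wrapped into (−180°, 180°]: -41.7143°.
Δφ = 25.7114 − 56.9174 = -31.2060°.
a = sin²(Δφ/2) + cos φ₁ · cos φ₂ · sin²(Δλ/2) = 0.134688.
c = 2·atan2(√a, √(1−a)) = 0.75156 rad → d = 6371·c ≈ 4788.19 km.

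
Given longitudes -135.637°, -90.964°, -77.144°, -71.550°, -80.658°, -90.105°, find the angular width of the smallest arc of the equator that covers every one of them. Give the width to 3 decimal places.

64.087°

Sort the longitudes: -135.637°, -90.964°, -90.105°, -80.658°, -77.144°, -71.550°.
Eastward gaps between consecutive values (wrapping around): 44.673°, 0.859°, 9.447°, 3.514°, 5.594°, 295.913°.
Largest gap = 295.913° ⇒ minimal covering band is its complement: 360° − 295.913° = 64.087°.
Band runs from -135.637° eastward to -71.550°.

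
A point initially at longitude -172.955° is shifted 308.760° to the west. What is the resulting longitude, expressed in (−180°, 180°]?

-121.715°

Start at -172.955°; shift −308.760° → -481.715°.
-481.715° lies outside (−180°, 180°]; add 360° → -121.715°.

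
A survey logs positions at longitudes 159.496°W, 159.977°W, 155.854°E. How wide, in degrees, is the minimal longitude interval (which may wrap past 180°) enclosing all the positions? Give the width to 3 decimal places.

44.650°

Sort the longitudes: -159.977°, -159.496°, +155.854°.
Eastward gaps between consecutive values (wrapping around): 0.481°, 315.350°, 44.169°.
Largest gap = 315.350° ⇒ minimal covering band is its complement: 360° − 315.350° = 44.650°.
Band runs from +155.854° eastward to -159.496°, crossing the antimeridian.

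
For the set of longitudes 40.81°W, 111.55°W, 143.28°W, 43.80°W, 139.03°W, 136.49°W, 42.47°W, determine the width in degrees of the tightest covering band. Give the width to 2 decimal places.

102.47°

Sort the longitudes: -143.28°, -139.03°, -136.49°, -111.55°, -43.80°, -42.47°, -40.81°.
Eastward gaps between consecutive values (wrapping around): 4.25°, 2.54°, 24.94°, 67.75°, 1.33°, 1.66°, 257.53°.
Largest gap = 257.53° ⇒ minimal covering band is its complement: 360° − 257.53° = 102.47°.
Band runs from -143.28° eastward to -40.81°.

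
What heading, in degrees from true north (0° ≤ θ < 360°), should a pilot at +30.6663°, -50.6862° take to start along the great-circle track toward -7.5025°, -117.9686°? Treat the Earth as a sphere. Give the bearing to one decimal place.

251.4°

Δλ = -117.9686 − -50.6862 = -67.2824°.
θ = atan2( sin Δλ · cos φ₂ , cos φ₁ · sin φ₂ − sin φ₁ · cos φ₂ · cos Δλ )
  = atan2(-0.91452, -0.30759) = -108.590° → normalised to [0°, 360°): 251.410°.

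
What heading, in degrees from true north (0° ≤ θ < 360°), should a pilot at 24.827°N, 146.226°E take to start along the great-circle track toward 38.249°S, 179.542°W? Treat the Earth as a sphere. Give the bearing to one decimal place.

152.1°

Δλ = -179.542 − 146.226 = -325.768°; wrapped into (−180°, 180°]: 34.232°.
θ = atan2( sin Δλ · cos φ₂ , cos φ₁ · sin φ₂ − sin φ₁ · cos φ₂ · cos Δλ )
  = atan2(0.44178, -0.83449) = 152.103° → normalised to [0°, 360°): 152.103°.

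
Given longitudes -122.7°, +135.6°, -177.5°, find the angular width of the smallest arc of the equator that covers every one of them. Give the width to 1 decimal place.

101.7°

Sort the longitudes: -177.5°, -122.7°, +135.6°.
Eastward gaps between consecutive values (wrapping around): 54.8°, 258.3°, 46.9°.
Largest gap = 258.3° ⇒ minimal covering band is its complement: 360° − 258.3° = 101.7°.
Band runs from +135.6° eastward to -122.7°, crossing the antimeridian.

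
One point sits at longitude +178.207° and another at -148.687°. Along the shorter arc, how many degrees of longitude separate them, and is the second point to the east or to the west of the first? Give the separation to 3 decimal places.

Raw difference: -148.687 − 178.207 = -326.894°.
Normalise into (−180°, 180°]: -326.894° + 360° = 33.106°.
Positive ⇒ the second point lies to the east; separation 33.106°.

33.106° east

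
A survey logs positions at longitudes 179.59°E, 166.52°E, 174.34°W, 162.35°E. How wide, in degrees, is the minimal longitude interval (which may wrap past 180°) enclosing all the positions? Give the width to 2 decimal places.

Sort the longitudes: -174.34°, +162.35°, +166.52°, +179.59°.
Eastward gaps between consecutive values (wrapping around): 336.69°, 4.17°, 13.07°, 6.07°.
Largest gap = 336.69° ⇒ minimal covering band is its complement: 360° − 336.69° = 23.31°.
Band runs from +162.35° eastward to -174.34°, crossing the antimeridian.

23.31°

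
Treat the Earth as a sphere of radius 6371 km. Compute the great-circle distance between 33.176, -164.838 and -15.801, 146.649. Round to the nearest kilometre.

Δλ = 146.649 − -164.838 = 311.487°; wrapped into (−180°, 180°]: -48.513°.
Δφ = -15.801 − 33.176 = -48.977°.
a = sin²(Δφ/2) + cos φ₁ · cos φ₂ · sin²(Δλ/2) = 0.307745.
c = 2·atan2(√a, √(1−a)) = 1.17612 rad → d = 6371·c ≈ 7493.05 km.

7493 km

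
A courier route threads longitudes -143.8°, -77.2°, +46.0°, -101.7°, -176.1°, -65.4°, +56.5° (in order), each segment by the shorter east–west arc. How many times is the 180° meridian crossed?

Leg 1: -143.8° → -77.2°, shortest Δλ = 66.6° (east) — does not cross 180°.
Leg 2: -77.2° → +46.0°, shortest Δλ = 123.2° (east) — does not cross 180°.
Leg 3: +46.0° → -101.7°, shortest Δλ = -147.7° (west) — does not cross 180°.
Leg 4: -101.7° → -176.1°, shortest Δλ = -74.4° (west) — does not cross 180°.
Leg 5: -176.1° → -65.4°, shortest Δλ = 110.7° (east) — does not cross 180°.
Leg 6: -65.4° → +56.5°, shortest Δλ = 121.9° (east) — does not cross 180°.
Total crossings: 0.

0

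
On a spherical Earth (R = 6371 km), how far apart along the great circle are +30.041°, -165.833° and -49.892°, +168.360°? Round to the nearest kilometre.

Δλ = 168.360 − -165.833 = 334.193°; wrapped into (−180°, 180°]: -25.807°.
Δφ = -49.892 − 30.041 = -79.933°.
a = sin²(Δφ/2) + cos φ₁ · cos φ₂ · sin²(Δλ/2) = 0.440411.
c = 2·atan2(√a, √(1−a)) = 1.45133 rad → d = 6371·c ≈ 9246.45 km.

9246 km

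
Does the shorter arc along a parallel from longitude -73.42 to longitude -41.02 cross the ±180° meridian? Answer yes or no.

Signed shortest Δλ = ((-41.02 − -73.42 + 180) mod 360) − 180 = 32.4°.
Going east by 32.4° from -73.42° reaches -41.02° without touching 180°.

No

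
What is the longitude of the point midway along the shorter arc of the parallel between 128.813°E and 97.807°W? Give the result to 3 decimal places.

Signed shortest Δλ from +128.813° to -97.807° is +133.380°.
Midpoint longitude = +128.813° + (+133.380°)/2 = +128.813° + 66.690° = +195.503°.
Normalise into (−180°, 180°]: -164.497°.
(The naïve average (+128.813 + -97.807)/2 = 15.503° is on the wrong side of the globe.)

164.497°W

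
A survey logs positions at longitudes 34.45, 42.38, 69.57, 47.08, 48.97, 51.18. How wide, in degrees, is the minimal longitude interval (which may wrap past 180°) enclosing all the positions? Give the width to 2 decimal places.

35.12°

Sort the longitudes: +34.45°, +42.38°, +47.08°, +48.97°, +51.18°, +69.57°.
Eastward gaps between consecutive values (wrapping around): 7.93°, 4.70°, 1.89°, 2.21°, 18.39°, 324.88°.
Largest gap = 324.88° ⇒ minimal covering band is its complement: 360° − 324.88° = 35.12°.
Band runs from +34.45° eastward to +69.57°.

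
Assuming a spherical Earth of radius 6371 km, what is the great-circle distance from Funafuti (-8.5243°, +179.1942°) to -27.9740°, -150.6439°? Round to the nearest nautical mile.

2068 nmi

Δλ = -150.6439 − 179.1942 = -329.8381°; wrapped into (−180°, 180°]: 30.1619°.
Δφ = -27.9740 − -8.5243 = -19.4497°.
a = sin²(Δφ/2) + cos φ₁ · cos φ₂ · sin²(Δλ/2) = 0.087658.
c = 2·atan2(√a, √(1−a)) = 0.60115 rad → d = 6371·c ≈ 3829.96 km ≈ 2068.01 nmi.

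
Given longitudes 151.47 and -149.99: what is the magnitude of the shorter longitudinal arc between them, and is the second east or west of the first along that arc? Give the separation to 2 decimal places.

58.54° east

Raw difference: -149.99 − 151.47 = -301.46°.
Normalise into (−180°, 180°]: -301.46° + 360° = 58.54°.
Positive ⇒ the second point lies to the east; separation 58.54°.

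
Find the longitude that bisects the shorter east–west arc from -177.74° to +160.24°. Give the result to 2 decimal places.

Signed shortest Δλ from -177.74° to +160.24° is -22.02°.
Midpoint longitude = -177.74° + (-22.02°)/2 = -177.74° − 11.01° = -188.75°.
Normalise into (−180°, 180°]: +171.25°.
(The naïve average (-177.74 + +160.24)/2 = -8.75° is on the wrong side of the globe.)

+171.25°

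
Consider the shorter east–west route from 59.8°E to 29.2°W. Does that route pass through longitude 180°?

No

Signed shortest Δλ = ((-29.2 − 59.8 + 180) mod 360) − 180 = -89.0°.
Going west by 89.0° from +59.8° reaches -29.2° without touching 180°.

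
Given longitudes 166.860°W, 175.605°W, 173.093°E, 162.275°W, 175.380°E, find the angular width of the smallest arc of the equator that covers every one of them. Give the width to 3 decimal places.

24.632°

Sort the longitudes: -175.605°, -166.860°, -162.275°, +173.093°, +175.380°.
Eastward gaps between consecutive values (wrapping around): 8.745°, 4.585°, 335.368°, 2.287°, 9.015°.
Largest gap = 335.368° ⇒ minimal covering band is its complement: 360° − 335.368° = 24.632°.
Band runs from +173.093° eastward to -162.275°, crossing the antimeridian.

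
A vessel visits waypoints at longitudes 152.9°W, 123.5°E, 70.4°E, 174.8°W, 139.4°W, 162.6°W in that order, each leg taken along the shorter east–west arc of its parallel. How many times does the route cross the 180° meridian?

Leg 1: -152.9° → +123.5°, shortest Δλ = -83.6° (west) — crosses 180°.
Leg 2: +123.5° → +70.4°, shortest Δλ = -53.1° (west) — does not cross 180°.
Leg 3: +70.4° → -174.8°, shortest Δλ = 114.8° (east) — crosses 180°.
Leg 4: -174.8° → -139.4°, shortest Δλ = 35.4° (east) — does not cross 180°.
Leg 5: -139.4° → -162.6°, shortest Δλ = -23.2° (west) — does not cross 180°.
Total crossings: 2.

2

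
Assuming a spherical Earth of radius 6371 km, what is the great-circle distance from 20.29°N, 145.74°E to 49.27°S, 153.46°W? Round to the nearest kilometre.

Δλ = -153.46 − 145.74 = -299.20°; wrapped into (−180°, 180°]: 60.80°.
Δφ = -49.27 − 20.29 = -69.56°.
a = sin²(Δφ/2) + cos φ₁ · cos φ₂ · sin²(Δλ/2) = 0.482104.
c = 2·atan2(√a, √(1−a)) = 1.53500 rad → d = 6371·c ≈ 9779.46 km.

9779 km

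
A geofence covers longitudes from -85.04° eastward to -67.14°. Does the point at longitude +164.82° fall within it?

Band width going east from -85.04° to -67.14°: ((-67.14 − -85.04) mod 360) = 17.90°.
Offset of +164.82° east of the west edge: ((164.82 − -85.04) mod 360) = 249.86°.
249.86° > 17.90° ⇒ outside.

No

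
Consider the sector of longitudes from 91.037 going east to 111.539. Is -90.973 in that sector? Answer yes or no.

No

Band width going east from +91.037° to +111.539°: ((111.539 − 91.037) mod 360) = 20.502°.
Offset of -90.973° east of the west edge: ((-90.973 − 91.037) mod 360) = 177.990°.
177.990° > 20.502° ⇒ outside.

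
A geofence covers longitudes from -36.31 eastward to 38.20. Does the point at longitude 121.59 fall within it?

No

Band width going east from -36.31° to +38.20°: ((38.20 − -36.31) mod 360) = 74.51°.
Offset of +121.59° east of the west edge: ((121.59 − -36.31) mod 360) = 157.90°.
157.90° > 74.51° ⇒ outside.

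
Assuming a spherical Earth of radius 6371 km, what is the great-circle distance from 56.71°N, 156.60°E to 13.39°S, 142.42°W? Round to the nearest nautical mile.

5178 nmi

Δλ = -142.42 − 156.60 = -299.02°; wrapped into (−180°, 180°]: 60.98°.
Δφ = -13.39 − 56.71 = -70.10°.
a = sin²(Δφ/2) + cos φ₁ · cos φ₂ · sin²(Δλ/2) = 0.467273.
c = 2·atan2(√a, √(1−a)) = 1.50530 rad → d = 6371·c ≈ 9590.24 km ≈ 5178.32 nmi.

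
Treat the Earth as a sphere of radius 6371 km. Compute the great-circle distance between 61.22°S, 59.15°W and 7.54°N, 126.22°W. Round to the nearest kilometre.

Δλ = -126.22 − -59.15 = -67.07°.
Δφ = 7.54 − -61.22 = 68.76°.
a = sin²(Δφ/2) + cos φ₁ · cos φ₂ · sin²(Δλ/2) = 0.464528.
c = 2·atan2(√a, √(1−a)) = 1.49979 rad → d = 6371·c ≈ 9555.18 km.

9555 km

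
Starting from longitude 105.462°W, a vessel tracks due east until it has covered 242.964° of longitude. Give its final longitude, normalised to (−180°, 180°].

Start at -105.462°; shift +242.964° → +137.502°.
+137.502° already lies in (−180°, 180°].

137.502°E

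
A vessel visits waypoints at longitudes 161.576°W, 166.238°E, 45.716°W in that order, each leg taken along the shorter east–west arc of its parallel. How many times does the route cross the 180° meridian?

Leg 1: -161.576° → +166.238°, shortest Δλ = -32.186° (west) — crosses 180°.
Leg 2: +166.238° → -45.716°, shortest Δλ = 148.046° (east) — crosses 180°.
Total crossings: 2.

2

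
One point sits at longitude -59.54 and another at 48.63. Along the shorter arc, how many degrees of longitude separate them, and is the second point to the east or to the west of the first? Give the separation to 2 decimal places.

Raw difference: 48.63 − -59.54 = 108.17°.
Normalise into (−180°, 180°]: 108.17° stays 108.17°.
Positive ⇒ the second point lies to the east; separation 108.17°.

108.17° east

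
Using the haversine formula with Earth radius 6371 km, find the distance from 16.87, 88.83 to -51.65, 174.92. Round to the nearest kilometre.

11207 km

Δλ = 174.92 − 88.83 = 86.09°.
Δφ = -51.65 − 16.87 = -68.52°.
a = sin²(Δφ/2) + cos φ₁ · cos φ₂ · sin²(Δλ/2) = 0.593549.
c = 2·atan2(√a, √(1−a)) = 1.75900 rad → d = 6371·c ≈ 11206.61 km.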